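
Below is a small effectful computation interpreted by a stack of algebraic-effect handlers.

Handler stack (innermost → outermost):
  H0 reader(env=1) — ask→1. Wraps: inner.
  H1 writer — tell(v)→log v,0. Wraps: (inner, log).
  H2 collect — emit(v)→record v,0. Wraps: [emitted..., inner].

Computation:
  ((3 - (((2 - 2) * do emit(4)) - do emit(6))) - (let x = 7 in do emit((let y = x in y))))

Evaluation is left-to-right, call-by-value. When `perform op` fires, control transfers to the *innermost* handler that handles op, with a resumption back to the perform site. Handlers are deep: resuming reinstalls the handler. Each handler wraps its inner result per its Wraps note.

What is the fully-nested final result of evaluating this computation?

Evaluation trace:
emit(4) @ H2 ⇒ out+=4
emit(6) @ H2 ⇒ out+=6
emit(7) @ H2 ⇒ out+=7
H0 returns 3
H1 returns (3, ())
H2 returns [4, 6, 7, (3, ())]
= [4, 6, 7, (3, ())]

Answer: [4, 6, 7, (3, ())]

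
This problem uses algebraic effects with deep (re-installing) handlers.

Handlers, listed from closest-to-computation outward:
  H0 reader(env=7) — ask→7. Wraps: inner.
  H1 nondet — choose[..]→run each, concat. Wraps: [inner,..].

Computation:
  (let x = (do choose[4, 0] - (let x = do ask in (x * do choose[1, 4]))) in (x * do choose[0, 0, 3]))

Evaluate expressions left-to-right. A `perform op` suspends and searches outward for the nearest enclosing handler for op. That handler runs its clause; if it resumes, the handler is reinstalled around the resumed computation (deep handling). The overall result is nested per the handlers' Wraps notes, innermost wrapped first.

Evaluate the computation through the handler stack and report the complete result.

Evaluation trace:
choose[4, 0] @ H1
  branch[0] choose=4:
    ask @ H0 ⇒ 7
    choose[1, 4] @ H1
      branch[0] choose=1:
        choose[0, 0, 3] @ H1
          branch[0] choose=0:
            H0 returns 0
            H1 returns [0]
          branch[1] choose=0:
            H0 returns 0
            H1 returns [0]
          branch[2] choose=3:
            H0 returns -9
            H1 returns [-9]
      branch[1] choose=4:
        choose[0, 0, 3] @ H1
          branch[0] choose=0:
            H0 returns 0
            H1 returns [0]
          branch[1] choose=0:
            H0 returns 0
            H1 returns [0]
          branch[2] choose=3:
            H0 returns -72
            H1 returns [-72]
  branch[1] choose=0:
    ask @ H0 ⇒ 7
    choose[1, 4] @ H1
      branch[0] choose=1:
        choose[0, 0, 3] @ H1
          branch[0] choose=0:
            H0 returns 0
            H1 returns [0]
          branch[1] choose=0:
            H0 returns 0
            H1 returns [0]
          branch[2] choose=3:
            H0 returns -21
            H1 returns [-21]
      branch[1] choose=4:
        choose[0, 0, 3] @ H1
          branch[0] choose=0:
            H0 returns 0
            H1 returns [0]
          branch[1] choose=0:
            H0 returns 0
            H1 returns [0]
          branch[2] choose=3:
            H0 returns -84
            H1 returns [-84]
= [0, 0, -9, 0, 0, -72, 0, 0, -21, 0, 0, -84]

Answer: [0, 0, -9, 0, 0, -72, 0, 0, -21, 0, 0, -84]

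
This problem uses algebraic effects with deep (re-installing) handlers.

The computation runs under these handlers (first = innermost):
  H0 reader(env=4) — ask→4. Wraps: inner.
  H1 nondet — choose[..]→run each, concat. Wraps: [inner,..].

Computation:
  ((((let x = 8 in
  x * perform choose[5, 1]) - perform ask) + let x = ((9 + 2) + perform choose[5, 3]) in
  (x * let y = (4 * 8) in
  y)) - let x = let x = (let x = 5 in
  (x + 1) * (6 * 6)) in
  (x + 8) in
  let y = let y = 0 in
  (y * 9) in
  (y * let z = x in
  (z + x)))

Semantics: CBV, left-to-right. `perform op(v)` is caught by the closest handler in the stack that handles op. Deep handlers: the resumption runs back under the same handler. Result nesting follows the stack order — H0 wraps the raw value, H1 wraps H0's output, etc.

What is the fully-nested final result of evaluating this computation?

Answer: [548, 484, 516, 452]

Working:
choose[5, 1] @ H1
  branch[0] choose=5:
    ask @ H0 ⇒ 4
    choose[5, 3] @ H1
      branch[0] choose=5:
        H0 returns 548
        H1 returns [548]
      branch[1] choose=3:
        H0 returns 484
        H1 returns [484]
  branch[1] choose=1:
    ask @ H0 ⇒ 4
    choose[5, 3] @ H1
      branch[0] choose=5:
        H0 returns 516
        H1 returns [516]
      branch[1] choose=3:
        H0 returns 452
        H1 returns [452]
= [548, 484, 516, 452]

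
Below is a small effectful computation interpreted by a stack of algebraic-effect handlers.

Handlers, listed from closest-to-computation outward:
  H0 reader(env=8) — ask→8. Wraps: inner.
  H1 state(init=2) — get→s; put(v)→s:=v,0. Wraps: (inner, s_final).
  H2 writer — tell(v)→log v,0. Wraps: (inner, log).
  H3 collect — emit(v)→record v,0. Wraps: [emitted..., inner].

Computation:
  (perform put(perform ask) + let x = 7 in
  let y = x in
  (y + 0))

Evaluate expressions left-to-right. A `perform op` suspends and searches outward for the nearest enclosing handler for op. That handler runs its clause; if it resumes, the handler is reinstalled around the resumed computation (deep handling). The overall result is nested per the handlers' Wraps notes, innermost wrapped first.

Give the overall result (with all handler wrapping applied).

Evaluation trace:
ask @ H0 ⇒ 8
put(8) @ H1 ⇒ s:=8
H0 returns 7
H1 returns (7, 8)
H2 returns ((7, 8), ())
H3 returns [((7, 8), ())]
= [((7, 8), ())]

Answer: [((7, 8), ())]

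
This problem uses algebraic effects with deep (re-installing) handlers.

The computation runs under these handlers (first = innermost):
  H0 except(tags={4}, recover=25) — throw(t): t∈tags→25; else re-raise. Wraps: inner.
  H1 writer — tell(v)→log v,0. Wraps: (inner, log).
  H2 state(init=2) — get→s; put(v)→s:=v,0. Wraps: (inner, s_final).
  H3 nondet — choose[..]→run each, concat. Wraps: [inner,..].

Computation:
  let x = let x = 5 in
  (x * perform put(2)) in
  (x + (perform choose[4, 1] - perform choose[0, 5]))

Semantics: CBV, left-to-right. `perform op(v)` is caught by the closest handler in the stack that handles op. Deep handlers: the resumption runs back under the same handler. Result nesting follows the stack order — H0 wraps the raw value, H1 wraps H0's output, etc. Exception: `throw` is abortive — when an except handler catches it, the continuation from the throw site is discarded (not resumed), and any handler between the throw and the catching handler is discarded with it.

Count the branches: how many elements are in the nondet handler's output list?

Working:
put(2) @ H2 ⇒ s:=2
choose[4, 1] @ H3
  branch[0] choose=4:
    choose[0, 5] @ H3
      branch[0] choose=0:
        H0 returns 4
        H1 returns (4, ())
        H2 returns ((4, ()), 2)
        H3 returns [((4, ()), 2)]
      branch[1] choose=5:
        H0 returns -1
        H1 returns (-1, ())
        H2 returns ((-1, ()), 2)
        H3 returns [((-1, ()), 2)]
  branch[1] choose=1:
    choose[0, 5] @ H3
      branch[0] choose=0:
        H0 returns 1
        H1 returns (1, ())
        H2 returns ((1, ()), 2)
        H3 returns [((1, ()), 2)]
      branch[1] choose=5:
        H0 returns -4
        H1 returns (-4, ())
        H2 returns ((-4, ()), 2)
        H3 returns [((-4, ()), 2)]
= [((4, ()), 2), ((-1, ()), 2), ((1, ()), 2), ((-4, ()), 2)]

Answer: 4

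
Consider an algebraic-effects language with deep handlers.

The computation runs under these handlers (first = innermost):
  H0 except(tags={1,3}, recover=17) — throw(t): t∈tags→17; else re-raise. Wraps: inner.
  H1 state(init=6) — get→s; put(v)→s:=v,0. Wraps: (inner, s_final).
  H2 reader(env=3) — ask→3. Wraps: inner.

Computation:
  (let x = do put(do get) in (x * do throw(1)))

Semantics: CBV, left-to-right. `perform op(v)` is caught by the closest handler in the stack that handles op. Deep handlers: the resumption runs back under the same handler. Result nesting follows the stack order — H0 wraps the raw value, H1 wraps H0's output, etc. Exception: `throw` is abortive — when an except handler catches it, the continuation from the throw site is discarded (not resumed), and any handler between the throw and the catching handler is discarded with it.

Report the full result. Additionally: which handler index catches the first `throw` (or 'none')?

Working:
get @ H1 ⇒ 6
put(6) @ H1 ⇒ s:=6
throw(1) @ H0 caught ⇒ 17
H1 returns (17, 6)
H2 returns (17, 6)
= (17, 6)

Answer: (17, 6) ; first throw caught by: H0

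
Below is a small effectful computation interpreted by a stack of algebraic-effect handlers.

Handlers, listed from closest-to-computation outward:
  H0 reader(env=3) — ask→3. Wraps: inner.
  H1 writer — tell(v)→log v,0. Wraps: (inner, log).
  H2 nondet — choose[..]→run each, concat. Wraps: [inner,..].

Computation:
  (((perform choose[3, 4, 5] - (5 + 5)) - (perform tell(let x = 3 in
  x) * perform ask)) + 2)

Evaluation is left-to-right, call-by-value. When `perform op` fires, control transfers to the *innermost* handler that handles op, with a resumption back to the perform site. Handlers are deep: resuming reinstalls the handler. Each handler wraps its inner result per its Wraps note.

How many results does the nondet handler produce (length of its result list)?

Answer: 3

Working:
choose[3, 4, 5] @ H2
  branch[0] choose=3:
    tell(3) @ H1 ⇒ log+=3
    ask @ H0 ⇒ 3
    H0 returns -5
    H1 returns (-5, (3))
    H2 returns [(-5, (3))]
  branch[1] choose=4:
    tell(3) @ H1 ⇒ log+=3
    ask @ H0 ⇒ 3
    H0 returns -4
    H1 returns (-4, (3))
    H2 returns [(-4, (3))]
  branch[2] choose=5:
    tell(3) @ H1 ⇒ log+=3
    ask @ H0 ⇒ 3
    H0 returns -3
    H1 returns (-3, (3))
    H2 returns [(-3, (3))]
= [(-5, (3)), (-4, (3)), (-3, (3))]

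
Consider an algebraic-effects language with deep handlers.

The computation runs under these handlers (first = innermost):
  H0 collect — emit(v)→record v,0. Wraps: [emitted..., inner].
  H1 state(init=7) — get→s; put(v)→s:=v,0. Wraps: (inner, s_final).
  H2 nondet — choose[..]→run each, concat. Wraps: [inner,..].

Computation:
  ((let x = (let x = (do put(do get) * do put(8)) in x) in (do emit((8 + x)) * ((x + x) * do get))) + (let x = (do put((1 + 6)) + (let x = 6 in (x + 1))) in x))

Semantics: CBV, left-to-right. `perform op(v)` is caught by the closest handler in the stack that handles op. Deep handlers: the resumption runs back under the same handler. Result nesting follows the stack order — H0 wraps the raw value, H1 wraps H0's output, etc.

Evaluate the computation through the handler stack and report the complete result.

Answer: [([8, 7], 7)]

Working:
get @ H1 ⇒ 7
put(7) @ H1 ⇒ s:=7
put(8) @ H1 ⇒ s:=8
emit(8) @ H0 ⇒ out+=8
get @ H1 ⇒ 8
put(7) @ H1 ⇒ s:=7
H0 returns [8, 7]
H1 returns ([8, 7], 7)
H2 returns [([8, 7], 7)]
= [([8, 7], 7)]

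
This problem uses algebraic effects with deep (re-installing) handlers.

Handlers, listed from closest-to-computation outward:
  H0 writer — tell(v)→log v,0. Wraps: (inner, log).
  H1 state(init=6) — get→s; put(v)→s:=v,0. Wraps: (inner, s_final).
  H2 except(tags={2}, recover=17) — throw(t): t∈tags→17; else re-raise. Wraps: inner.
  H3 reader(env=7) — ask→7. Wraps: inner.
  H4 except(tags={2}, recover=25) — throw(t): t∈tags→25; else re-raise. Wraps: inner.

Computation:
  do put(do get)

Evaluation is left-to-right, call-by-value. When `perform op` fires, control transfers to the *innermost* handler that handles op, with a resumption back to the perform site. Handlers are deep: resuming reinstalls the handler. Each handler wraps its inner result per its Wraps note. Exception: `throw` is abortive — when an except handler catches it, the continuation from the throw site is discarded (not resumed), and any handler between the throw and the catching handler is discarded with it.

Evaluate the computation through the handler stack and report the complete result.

Evaluation trace:
get @ H1 ⇒ 6
put(6) @ H1 ⇒ s:=6
H0 returns (0, ())
H1 returns ((0, ()), 6)
H2 returns ((0, ()), 6)
H3 returns ((0, ()), 6)
H4 returns ((0, ()), 6)
= ((0, ()), 6)

Answer: ((0, ()), 6)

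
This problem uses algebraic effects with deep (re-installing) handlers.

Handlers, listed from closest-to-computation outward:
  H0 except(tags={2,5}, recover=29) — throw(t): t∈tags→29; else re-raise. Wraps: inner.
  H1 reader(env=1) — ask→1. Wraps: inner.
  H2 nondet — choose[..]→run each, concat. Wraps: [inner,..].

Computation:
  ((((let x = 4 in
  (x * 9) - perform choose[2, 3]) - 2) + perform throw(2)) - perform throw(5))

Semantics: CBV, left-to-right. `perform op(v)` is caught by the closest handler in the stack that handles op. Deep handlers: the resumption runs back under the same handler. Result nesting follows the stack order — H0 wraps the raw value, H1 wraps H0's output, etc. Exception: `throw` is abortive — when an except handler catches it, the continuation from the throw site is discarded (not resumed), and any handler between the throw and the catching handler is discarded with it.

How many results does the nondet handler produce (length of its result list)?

Working:
choose[2, 3] @ H2
  branch[0] choose=2:
    throw(2) @ H0 caught ⇒ 29
    H1 returns 29
    H2 returns [29]
  branch[1] choose=3:
    throw(2) @ H0 caught ⇒ 29
    H1 returns 29
    H2 returns [29]
= [29, 29]

Answer: 2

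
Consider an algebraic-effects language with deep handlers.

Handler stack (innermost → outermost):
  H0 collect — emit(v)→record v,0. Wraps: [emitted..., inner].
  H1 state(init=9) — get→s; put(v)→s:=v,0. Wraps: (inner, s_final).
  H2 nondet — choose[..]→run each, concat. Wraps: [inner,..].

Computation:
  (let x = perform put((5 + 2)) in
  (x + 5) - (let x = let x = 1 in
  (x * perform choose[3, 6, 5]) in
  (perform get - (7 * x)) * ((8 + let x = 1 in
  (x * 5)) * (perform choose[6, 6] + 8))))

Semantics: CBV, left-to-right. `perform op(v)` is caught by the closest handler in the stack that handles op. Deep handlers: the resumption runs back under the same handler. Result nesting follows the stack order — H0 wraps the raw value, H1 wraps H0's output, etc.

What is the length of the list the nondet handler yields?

Answer: 6

Working:
put(7) @ H1 ⇒ s:=7
choose[3, 6, 5] @ H2
  branch[0] choose=3:
    get @ H1 ⇒ 7
    choose[6, 6] @ H2
      branch[0] choose=6:
        H0 returns [2553]
        H1 returns ([2553], 7)
        H2 returns [([2553], 7)]
      branch[1] choose=6:
        H0 returns [2553]
        H1 returns ([2553], 7)
        H2 returns [([2553], 7)]
  branch[1] choose=6:
    get @ H1 ⇒ 7
    choose[6, 6] @ H2
      branch[0] choose=6:
        H0 returns [6375]
        H1 returns ([6375], 7)
        H2 returns [([6375], 7)]
      branch[1] choose=6:
        H0 returns [6375]
        H1 returns ([6375], 7)
        H2 returns [([6375], 7)]
  branch[2] choose=5:
    get @ H1 ⇒ 7
    choose[6, 6] @ H2
      branch[0] choose=6:
        H0 returns [5101]
        H1 returns ([5101], 7)
        H2 returns [([5101], 7)]
      branch[1] choose=6:
        H0 returns [5101]
        H1 returns ([5101], 7)
        H2 returns [([5101], 7)]
= [([2553], 7), ([2553], 7), ([6375], 7), ([6375], 7), ([5101], 7), ([5101], 7)]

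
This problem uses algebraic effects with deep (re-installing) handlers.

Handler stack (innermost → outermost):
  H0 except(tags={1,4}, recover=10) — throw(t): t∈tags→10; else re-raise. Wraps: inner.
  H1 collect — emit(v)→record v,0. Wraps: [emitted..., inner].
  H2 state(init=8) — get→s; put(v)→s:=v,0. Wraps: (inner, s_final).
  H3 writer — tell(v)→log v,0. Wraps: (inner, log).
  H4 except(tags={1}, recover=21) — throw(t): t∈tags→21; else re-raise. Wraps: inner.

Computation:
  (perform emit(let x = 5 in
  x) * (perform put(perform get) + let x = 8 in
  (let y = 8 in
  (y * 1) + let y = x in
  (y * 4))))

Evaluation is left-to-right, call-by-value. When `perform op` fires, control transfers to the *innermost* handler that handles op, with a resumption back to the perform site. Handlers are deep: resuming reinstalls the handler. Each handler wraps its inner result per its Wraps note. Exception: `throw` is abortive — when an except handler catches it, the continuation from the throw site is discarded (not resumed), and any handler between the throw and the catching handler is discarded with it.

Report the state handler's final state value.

Answer: 8

Working:
emit(5) @ H1 ⇒ out+=5
get @ H2 ⇒ 8
put(8) @ H2 ⇒ s:=8
H0 returns 0
H1 returns [5, 0]
H2 returns ([5, 0], 8)
H3 returns (([5, 0], 8), ())
H4 returns (([5, 0], 8), ())
= (([5, 0], 8), ())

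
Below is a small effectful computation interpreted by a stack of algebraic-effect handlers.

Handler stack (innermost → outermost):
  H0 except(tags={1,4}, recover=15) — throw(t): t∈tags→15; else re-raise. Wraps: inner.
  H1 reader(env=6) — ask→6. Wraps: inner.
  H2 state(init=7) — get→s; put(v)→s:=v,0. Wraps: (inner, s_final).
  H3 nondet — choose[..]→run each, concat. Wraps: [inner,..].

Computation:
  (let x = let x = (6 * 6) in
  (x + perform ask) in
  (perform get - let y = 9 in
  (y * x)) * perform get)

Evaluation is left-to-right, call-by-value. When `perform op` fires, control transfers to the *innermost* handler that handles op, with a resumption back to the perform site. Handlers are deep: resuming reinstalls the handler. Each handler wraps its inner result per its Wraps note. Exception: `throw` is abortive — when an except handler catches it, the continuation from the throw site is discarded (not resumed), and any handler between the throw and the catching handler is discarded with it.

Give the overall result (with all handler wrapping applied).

Working:
ask @ H1 ⇒ 6
get @ H2 ⇒ 7
get @ H2 ⇒ 7
H0 returns -2597
H1 returns -2597
H2 returns (-2597, 7)
H3 returns [(-2597, 7)]
= [(-2597, 7)]

Answer: [(-2597, 7)]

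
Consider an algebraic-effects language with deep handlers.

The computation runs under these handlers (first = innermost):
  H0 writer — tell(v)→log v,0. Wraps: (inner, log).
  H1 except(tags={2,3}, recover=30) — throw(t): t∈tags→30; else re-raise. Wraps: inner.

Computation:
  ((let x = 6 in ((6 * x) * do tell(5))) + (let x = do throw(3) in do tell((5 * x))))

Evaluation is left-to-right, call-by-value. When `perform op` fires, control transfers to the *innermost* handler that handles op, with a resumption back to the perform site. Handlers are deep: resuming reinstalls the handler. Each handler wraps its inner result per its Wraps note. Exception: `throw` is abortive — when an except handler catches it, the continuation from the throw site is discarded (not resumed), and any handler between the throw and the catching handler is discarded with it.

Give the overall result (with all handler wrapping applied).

Evaluation trace:
tell(5) @ H0 ⇒ log+=5
throw(3) @ H1 caught ⇒ 30
= 30

Answer: 30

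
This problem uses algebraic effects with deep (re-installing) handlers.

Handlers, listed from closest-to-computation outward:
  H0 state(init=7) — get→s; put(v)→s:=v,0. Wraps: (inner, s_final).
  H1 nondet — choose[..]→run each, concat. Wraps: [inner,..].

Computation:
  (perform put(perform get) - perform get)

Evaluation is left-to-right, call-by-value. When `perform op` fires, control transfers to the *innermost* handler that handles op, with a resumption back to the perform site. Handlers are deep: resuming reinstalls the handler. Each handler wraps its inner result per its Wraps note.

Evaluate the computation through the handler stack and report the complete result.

Answer: [(-7, 7)]

Evaluation trace:
get @ H0 ⇒ 7
put(7) @ H0 ⇒ s:=7
get @ H0 ⇒ 7
H0 returns (-7, 7)
H1 returns [(-7, 7)]
= [(-7, 7)]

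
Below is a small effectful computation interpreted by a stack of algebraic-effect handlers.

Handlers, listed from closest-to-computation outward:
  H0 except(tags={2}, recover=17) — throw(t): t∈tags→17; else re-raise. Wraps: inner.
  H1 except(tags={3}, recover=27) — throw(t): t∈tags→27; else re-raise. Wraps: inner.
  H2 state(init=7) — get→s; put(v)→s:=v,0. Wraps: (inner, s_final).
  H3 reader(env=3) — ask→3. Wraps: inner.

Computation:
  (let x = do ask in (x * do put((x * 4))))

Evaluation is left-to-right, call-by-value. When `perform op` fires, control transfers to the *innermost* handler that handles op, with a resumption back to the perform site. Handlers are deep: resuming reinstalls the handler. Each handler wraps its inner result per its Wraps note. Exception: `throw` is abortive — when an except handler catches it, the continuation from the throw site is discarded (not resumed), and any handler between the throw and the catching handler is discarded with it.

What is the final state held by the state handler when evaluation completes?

Answer: 12

Evaluation trace:
ask @ H3 ⇒ 3
put(12) @ H2 ⇒ s:=12
H0 returns 0
H1 returns 0
H2 returns (0, 12)
H3 returns (0, 12)
= (0, 12)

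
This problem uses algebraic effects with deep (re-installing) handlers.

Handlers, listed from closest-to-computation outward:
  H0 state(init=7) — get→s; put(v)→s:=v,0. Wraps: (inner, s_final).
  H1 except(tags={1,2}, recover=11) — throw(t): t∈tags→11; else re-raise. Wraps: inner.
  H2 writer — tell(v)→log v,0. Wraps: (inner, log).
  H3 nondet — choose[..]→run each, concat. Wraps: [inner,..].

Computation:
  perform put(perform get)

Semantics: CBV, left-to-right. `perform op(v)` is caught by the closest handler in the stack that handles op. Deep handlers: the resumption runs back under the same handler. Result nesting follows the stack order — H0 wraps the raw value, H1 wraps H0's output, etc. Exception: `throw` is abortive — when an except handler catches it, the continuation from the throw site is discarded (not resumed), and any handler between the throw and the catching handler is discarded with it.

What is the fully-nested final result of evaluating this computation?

Answer: [((0, 7), ())]

Evaluation trace:
get @ H0 ⇒ 7
put(7) @ H0 ⇒ s:=7
H0 returns (0, 7)
H1 returns (0, 7)
H2 returns ((0, 7), ())
H3 returns [((0, 7), ())]
= [((0, 7), ())]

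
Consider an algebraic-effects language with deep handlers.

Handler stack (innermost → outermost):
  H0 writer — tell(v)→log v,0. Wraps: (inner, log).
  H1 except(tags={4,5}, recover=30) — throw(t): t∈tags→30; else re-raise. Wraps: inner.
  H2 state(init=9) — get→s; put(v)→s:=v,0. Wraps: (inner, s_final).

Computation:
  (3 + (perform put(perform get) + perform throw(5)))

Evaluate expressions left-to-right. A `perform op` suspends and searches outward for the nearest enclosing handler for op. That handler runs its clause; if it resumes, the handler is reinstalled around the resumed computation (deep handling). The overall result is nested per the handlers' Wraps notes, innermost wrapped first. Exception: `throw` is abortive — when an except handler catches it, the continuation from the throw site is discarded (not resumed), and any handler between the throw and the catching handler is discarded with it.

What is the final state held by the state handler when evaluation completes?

Step-by-step:
get @ H2 ⇒ 9
put(9) @ H2 ⇒ s:=9
throw(5) @ H1 caught ⇒ 30
H2 returns (30, 9)
= (30, 9)

Answer: 9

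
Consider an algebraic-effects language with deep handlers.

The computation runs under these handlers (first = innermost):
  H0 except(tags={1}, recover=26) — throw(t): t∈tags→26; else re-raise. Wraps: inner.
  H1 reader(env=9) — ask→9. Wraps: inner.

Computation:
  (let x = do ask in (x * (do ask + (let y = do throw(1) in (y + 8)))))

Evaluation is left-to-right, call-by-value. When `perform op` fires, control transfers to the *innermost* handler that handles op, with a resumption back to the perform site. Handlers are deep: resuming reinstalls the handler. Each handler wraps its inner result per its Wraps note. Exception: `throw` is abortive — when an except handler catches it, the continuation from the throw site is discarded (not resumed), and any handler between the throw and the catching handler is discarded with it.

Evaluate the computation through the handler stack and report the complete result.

Answer: 26

Working:
ask @ H1 ⇒ 9
ask @ H1 ⇒ 9
throw(1) @ H0 caught ⇒ 26
H1 returns 26
= 26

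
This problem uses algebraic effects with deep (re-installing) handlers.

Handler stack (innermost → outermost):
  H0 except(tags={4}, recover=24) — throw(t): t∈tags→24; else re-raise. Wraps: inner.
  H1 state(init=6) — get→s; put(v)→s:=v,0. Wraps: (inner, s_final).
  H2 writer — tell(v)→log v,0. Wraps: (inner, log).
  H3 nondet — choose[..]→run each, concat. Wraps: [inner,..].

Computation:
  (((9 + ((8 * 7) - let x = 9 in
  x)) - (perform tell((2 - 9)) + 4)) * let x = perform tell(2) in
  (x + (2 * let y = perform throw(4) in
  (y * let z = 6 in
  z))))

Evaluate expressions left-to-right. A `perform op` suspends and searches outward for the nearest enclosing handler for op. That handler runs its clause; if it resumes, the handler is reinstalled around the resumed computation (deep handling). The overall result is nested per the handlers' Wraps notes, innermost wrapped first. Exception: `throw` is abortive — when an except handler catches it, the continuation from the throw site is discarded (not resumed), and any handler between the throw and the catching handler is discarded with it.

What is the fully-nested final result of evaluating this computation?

Answer: [((24, 6), (-7, 2))]

Evaluation trace:
tell(-7) @ H2 ⇒ log+=-7
tell(2) @ H2 ⇒ log+=2
throw(4) @ H0 caught ⇒ 24
H1 returns (24, 6)
H2 returns ((24, 6), (-7, 2))
H3 returns [((24, 6), (-7, 2))]
= [((24, 6), (-7, 2))]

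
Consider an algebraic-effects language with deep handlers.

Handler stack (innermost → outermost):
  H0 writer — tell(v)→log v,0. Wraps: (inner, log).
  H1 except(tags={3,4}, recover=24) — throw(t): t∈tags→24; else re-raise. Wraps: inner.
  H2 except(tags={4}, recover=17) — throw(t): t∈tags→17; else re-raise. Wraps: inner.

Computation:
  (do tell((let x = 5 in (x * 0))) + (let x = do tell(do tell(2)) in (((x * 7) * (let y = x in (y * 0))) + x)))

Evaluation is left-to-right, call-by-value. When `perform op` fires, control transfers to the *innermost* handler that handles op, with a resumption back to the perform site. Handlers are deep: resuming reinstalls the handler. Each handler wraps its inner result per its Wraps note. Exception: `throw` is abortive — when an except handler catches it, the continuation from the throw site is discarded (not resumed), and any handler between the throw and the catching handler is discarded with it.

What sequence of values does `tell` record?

Answer: (0, 2, 0)

Working:
tell(0) @ H0 ⇒ log+=0
tell(2) @ H0 ⇒ log+=2
tell(0) @ H0 ⇒ log+=0
H0 returns (0, (0, 2, 0))
H1 returns (0, (0, 2, 0))
H2 returns (0, (0, 2, 0))
= (0, (0, 2, 0))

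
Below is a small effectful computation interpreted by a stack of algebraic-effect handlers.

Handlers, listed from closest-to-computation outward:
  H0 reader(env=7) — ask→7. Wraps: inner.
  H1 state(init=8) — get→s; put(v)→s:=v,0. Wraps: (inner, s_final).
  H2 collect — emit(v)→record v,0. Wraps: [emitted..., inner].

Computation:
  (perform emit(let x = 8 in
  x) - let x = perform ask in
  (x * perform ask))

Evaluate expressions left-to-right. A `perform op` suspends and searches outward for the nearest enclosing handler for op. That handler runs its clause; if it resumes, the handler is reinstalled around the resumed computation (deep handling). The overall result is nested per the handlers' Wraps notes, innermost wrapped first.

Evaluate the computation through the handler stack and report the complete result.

Evaluation trace:
emit(8) @ H2 ⇒ out+=8
ask @ H0 ⇒ 7
ask @ H0 ⇒ 7
H0 returns -49
H1 returns (-49, 8)
H2 returns [8, (-49, 8)]
= [8, (-49, 8)]

Answer: [8, (-49, 8)]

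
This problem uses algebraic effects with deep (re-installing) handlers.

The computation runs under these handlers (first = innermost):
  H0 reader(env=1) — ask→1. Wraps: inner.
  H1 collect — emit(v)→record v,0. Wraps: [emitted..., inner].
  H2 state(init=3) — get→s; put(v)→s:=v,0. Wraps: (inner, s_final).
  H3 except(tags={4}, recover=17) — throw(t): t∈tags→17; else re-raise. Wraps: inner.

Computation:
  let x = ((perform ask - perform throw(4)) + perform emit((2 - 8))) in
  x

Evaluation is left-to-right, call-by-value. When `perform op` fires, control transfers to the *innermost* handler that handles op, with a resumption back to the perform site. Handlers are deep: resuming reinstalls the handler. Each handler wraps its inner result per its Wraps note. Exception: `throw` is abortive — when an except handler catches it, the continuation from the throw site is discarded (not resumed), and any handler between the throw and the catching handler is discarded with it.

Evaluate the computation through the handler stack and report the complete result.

Evaluation trace:
ask @ H0 ⇒ 1
throw(4) @ H3 caught ⇒ 17
= 17

Answer: 17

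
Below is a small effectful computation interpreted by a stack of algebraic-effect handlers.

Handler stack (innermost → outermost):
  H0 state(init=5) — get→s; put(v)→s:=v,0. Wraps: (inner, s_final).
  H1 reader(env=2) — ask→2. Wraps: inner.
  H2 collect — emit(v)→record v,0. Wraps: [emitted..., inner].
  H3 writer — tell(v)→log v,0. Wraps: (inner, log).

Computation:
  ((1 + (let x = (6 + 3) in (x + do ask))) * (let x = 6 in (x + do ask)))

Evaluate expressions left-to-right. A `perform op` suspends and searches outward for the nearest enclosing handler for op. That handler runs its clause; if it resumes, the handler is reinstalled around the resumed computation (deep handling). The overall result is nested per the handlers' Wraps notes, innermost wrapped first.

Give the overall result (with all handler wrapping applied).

Answer: ([(96, 5)], ())

Evaluation trace:
ask @ H1 ⇒ 2
ask @ H1 ⇒ 2
H0 returns (96, 5)
H1 returns (96, 5)
H2 returns [(96, 5)]
H3 returns ([(96, 5)], ())
= ([(96, 5)], ())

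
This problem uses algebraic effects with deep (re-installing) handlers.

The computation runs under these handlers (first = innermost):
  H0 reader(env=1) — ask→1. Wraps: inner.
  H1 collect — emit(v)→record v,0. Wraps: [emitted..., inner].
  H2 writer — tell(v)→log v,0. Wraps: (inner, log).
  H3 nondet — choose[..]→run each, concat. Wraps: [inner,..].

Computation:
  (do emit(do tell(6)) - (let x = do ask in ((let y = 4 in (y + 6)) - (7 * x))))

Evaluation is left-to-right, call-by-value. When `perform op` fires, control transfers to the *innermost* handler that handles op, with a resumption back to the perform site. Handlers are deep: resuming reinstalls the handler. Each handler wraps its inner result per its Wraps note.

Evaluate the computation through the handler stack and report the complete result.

Answer: [([0, -3], (6))]

Working:
tell(6) @ H2 ⇒ log+=6
emit(0) @ H1 ⇒ out+=0
ask @ H0 ⇒ 1
H0 returns -3
H1 returns [0, -3]
H2 returns ([0, -3], (6))
H3 returns [([0, -3], (6))]
= [([0, -3], (6))]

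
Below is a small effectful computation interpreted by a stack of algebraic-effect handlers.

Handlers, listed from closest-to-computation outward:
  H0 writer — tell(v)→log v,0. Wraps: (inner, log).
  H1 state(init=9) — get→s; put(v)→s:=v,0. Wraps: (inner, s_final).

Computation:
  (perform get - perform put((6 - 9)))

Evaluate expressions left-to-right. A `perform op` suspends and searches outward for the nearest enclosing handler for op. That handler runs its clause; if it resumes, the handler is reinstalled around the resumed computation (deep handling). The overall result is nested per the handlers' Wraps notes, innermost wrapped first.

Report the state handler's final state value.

Answer: -3

Evaluation trace:
get @ H1 ⇒ 9
put(-3) @ H1 ⇒ s:=-3
H0 returns (9, ())
H1 returns ((9, ()), -3)
= ((9, ()), -3)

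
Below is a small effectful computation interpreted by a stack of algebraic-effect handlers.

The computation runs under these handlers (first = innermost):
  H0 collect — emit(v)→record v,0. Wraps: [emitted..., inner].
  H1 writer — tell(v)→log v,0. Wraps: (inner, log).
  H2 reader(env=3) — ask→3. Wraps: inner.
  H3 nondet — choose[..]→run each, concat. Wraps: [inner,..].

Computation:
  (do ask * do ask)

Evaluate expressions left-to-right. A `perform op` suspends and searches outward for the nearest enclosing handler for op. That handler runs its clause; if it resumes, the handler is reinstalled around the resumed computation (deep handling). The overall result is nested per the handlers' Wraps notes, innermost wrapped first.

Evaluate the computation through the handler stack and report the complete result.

Answer: [([9], ())]

Evaluation trace:
ask @ H2 ⇒ 3
ask @ H2 ⇒ 3
H0 returns [9]
H1 returns ([9], ())
H2 returns ([9], ())
H3 returns [([9], ())]
= [([9], ())]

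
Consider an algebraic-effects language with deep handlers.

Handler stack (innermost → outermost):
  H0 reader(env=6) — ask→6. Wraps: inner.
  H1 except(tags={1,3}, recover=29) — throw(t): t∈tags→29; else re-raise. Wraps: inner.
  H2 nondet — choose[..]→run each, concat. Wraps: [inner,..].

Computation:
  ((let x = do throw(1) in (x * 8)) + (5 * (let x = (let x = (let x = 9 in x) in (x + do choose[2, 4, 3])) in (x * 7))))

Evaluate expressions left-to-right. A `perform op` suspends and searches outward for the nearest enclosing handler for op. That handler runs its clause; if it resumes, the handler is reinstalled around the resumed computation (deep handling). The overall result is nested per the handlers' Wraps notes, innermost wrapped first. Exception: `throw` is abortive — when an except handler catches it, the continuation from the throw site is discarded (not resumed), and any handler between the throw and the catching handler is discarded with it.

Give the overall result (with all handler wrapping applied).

Step-by-step:
throw(1) @ H1 caught ⇒ 29
H2 returns [29]
= [29]

Answer: [29]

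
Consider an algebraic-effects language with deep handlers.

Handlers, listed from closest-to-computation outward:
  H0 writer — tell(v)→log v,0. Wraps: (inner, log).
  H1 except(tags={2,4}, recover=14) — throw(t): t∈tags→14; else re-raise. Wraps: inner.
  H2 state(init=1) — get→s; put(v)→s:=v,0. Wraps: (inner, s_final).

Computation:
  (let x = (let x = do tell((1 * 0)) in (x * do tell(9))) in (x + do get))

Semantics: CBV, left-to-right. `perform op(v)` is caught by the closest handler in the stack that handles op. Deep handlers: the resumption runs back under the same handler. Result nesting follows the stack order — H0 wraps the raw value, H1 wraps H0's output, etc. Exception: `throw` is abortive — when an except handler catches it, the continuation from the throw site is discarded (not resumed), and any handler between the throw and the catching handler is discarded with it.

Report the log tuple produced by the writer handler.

Answer: (0, 9)

Evaluation trace:
tell(0) @ H0 ⇒ log+=0
tell(9) @ H0 ⇒ log+=9
get @ H2 ⇒ 1
H0 returns (1, (0, 9))
H1 returns (1, (0, 9))
H2 returns ((1, (0, 9)), 1)
= ((1, (0, 9)), 1)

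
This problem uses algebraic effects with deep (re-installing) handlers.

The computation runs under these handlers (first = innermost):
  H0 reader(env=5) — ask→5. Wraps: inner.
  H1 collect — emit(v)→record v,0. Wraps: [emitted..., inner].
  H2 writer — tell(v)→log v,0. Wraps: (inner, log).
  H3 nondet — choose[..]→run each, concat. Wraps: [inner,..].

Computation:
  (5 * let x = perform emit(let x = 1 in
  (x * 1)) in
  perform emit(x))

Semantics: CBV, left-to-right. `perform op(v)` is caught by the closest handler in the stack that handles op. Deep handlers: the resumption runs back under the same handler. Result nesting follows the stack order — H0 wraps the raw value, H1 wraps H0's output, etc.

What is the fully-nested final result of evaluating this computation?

Evaluation trace:
emit(1) @ H1 ⇒ out+=1
emit(0) @ H1 ⇒ out+=0
H0 returns 0
H1 returns [1, 0, 0]
H2 returns ([1, 0, 0], ())
H3 returns [([1, 0, 0], ())]
= [([1, 0, 0], ())]

Answer: [([1, 0, 0], ())]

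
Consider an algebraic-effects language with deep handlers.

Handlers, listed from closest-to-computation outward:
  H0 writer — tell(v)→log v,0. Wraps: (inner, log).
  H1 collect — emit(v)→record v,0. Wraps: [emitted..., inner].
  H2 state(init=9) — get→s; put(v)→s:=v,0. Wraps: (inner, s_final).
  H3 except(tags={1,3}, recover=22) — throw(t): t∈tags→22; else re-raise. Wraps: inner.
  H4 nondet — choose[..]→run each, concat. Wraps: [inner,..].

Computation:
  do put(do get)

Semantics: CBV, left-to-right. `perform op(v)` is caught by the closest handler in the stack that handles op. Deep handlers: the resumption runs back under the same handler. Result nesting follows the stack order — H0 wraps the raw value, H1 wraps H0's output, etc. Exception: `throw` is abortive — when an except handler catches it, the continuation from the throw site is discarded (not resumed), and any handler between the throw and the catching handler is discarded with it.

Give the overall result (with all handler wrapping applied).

Step-by-step:
get @ H2 ⇒ 9
put(9) @ H2 ⇒ s:=9
H0 returns (0, ())
H1 returns [(0, ())]
H2 returns ([(0, ())], 9)
H3 returns ([(0, ())], 9)
H4 returns [([(0, ())], 9)]
= [([(0, ())], 9)]

Answer: [([(0, ())], 9)]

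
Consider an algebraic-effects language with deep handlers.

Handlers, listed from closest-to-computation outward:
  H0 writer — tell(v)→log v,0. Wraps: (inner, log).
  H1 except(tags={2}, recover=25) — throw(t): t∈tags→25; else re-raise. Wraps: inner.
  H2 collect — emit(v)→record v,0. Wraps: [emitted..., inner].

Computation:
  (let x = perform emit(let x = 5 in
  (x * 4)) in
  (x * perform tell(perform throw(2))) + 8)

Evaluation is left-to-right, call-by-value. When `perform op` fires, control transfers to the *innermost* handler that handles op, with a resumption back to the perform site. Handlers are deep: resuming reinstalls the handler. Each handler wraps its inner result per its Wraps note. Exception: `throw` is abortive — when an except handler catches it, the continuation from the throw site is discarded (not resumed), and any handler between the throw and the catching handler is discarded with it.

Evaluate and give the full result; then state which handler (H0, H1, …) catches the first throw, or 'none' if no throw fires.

Evaluation trace:
emit(20) @ H2 ⇒ out+=20
throw(2) @ H1 caught ⇒ 25
H2 returns [20, 25]
= [20, 25]

Answer: [20, 25] ; first throw caught by: H1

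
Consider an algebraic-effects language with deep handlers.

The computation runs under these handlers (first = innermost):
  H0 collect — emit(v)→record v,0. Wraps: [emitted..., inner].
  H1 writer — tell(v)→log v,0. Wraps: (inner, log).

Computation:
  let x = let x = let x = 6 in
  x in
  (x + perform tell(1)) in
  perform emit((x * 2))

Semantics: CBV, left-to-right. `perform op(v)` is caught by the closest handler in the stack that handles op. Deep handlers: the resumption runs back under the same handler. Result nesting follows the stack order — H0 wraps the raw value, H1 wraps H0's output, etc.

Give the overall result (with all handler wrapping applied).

Answer: ([12, 0], (1))

Evaluation trace:
tell(1) @ H1 ⇒ log+=1
emit(12) @ H0 ⇒ out+=12
H0 returns [12, 0]
H1 returns ([12, 0], (1))
= ([12, 0], (1))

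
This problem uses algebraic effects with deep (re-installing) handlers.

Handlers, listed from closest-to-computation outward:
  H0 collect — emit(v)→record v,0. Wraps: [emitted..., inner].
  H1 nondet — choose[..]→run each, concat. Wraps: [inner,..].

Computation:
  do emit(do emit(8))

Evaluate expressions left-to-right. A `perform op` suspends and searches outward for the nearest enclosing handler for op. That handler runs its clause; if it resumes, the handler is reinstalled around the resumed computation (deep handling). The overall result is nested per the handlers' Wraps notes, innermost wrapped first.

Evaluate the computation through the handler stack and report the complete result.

Answer: [[8, 0, 0]]

Step-by-step:
emit(8) @ H0 ⇒ out+=8
emit(0) @ H0 ⇒ out+=0
H0 returns [8, 0, 0]
H1 returns [[8, 0, 0]]
= [[8, 0, 0]]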